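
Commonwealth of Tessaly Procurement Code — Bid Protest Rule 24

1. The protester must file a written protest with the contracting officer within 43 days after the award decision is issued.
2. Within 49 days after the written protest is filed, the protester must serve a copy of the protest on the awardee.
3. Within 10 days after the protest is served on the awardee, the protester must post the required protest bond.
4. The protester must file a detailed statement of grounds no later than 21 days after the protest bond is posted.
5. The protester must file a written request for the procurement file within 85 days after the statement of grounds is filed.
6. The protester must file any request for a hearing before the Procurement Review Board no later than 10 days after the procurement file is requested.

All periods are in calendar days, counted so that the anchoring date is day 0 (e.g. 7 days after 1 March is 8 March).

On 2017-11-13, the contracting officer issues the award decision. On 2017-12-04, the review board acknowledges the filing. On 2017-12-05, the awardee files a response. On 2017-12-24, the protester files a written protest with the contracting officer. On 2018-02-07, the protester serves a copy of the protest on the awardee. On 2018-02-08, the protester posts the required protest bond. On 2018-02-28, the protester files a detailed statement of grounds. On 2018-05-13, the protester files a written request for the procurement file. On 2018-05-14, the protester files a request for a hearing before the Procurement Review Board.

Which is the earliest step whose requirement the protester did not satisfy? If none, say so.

Step 1 — counting 43 days from 2017-11-13 (when the award decision is issued) gives a deadline of 2017-12-26; 2017-12-24 is within that limit.
Step 2 — counting 49 days from 2017-12-24 (when the written protest is filed) gives a deadline of 2018-02-11; 2018-02-07 is within that limit.
Step 3 — counting 10 days from 2018-02-07 (when the protest is served on the awardee) gives a deadline of 2018-02-17; done 2018-02-08 — timely.
Step 4 — counting 21 days from 2018-02-08 (when the protest bond is posted) gives a deadline of 2018-03-01; done 2018-02-28 — timely.
Step 5 — counting 85 days from 2018-02-28 (when the statement of grounds is filed) gives a deadline of 2018-05-24; done 2018-05-13 — timely.
Step 6 — counting 10 days from 2018-05-13 (when the procurement file is requested) gives a deadline of 2018-05-23; done 2018-05-14 — timely.

None — every step was satisfied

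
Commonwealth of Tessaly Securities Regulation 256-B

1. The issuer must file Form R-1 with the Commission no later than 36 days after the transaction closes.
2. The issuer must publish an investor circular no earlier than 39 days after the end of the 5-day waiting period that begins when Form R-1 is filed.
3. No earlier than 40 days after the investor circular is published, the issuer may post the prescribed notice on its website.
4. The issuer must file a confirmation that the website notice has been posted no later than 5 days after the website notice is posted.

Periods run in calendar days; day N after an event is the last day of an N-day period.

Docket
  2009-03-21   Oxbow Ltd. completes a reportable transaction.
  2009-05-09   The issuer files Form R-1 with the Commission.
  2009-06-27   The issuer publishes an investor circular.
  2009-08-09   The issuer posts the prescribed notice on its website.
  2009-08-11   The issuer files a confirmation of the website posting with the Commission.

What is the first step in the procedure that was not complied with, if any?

Step 1

Step 1 — counting 36 days from 2009-03-21 (when the transaction closes) gives a deadline of 2009-04-26; not done until 2009-05-09, 13 days after the deadline.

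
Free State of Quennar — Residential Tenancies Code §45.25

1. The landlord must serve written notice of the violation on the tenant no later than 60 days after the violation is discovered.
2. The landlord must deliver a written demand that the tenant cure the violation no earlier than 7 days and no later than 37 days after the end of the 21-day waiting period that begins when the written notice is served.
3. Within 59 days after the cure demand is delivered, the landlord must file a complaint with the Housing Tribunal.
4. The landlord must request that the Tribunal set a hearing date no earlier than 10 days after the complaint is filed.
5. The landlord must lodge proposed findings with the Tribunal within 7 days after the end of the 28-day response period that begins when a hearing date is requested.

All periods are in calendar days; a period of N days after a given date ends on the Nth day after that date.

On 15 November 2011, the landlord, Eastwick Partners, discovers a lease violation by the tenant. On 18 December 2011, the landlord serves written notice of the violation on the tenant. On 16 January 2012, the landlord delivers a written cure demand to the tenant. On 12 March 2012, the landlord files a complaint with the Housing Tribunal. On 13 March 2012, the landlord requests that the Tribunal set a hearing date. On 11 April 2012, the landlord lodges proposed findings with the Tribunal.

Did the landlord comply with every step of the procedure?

No

Step 1: 60 days after 15 November 2011 (when the violation is discovered) is 14 January 2012; 18 December 2011 is within that limit.
Step 2: the window is 7–37 days after 8 January 2012 (end of the 21-day waiting period, which began when the written notice is served on 18 December 2011), so 15 January 2012 through 14 February 2012; done 16 January 2012, which is between those dates.
Step 3: 59 days after 16 January 2012 (when the cure demand is delivered) is 15 March 2012; 12 March 2012 is within that limit.
Step 4: the earliest permitted date is 10 days after 12 March 2012 (when the complaint is filed), i.e. 22 March 2012; 13 March 2012 is 9 days before the earliest permitted date.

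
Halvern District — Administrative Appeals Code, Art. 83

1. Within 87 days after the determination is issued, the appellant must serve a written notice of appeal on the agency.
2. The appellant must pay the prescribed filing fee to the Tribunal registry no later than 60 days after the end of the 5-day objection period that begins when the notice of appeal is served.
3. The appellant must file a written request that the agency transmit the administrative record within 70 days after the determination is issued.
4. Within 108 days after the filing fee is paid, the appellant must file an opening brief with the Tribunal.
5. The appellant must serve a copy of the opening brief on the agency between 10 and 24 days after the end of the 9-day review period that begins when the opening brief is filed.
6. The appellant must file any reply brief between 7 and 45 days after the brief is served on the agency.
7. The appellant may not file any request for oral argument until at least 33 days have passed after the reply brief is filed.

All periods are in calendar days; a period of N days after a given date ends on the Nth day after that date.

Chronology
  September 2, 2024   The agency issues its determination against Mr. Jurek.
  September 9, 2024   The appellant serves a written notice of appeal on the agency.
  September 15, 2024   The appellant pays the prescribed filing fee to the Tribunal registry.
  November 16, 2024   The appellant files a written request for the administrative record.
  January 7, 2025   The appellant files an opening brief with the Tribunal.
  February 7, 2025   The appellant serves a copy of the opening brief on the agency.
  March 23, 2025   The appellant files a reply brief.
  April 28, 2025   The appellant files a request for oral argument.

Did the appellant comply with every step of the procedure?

(1) due by September 2, 2024 + 87 days = November 28, 2024; September 9, 2024 is within that limit.
(2) due by September 14, 2024 + 60 days = November 13, 2024; done September 15, 2024 — timely.
(3) due by September 2, 2024 + 70 days = November 11, 2024; November 16, 2024 misses that deadline by 5 days.

No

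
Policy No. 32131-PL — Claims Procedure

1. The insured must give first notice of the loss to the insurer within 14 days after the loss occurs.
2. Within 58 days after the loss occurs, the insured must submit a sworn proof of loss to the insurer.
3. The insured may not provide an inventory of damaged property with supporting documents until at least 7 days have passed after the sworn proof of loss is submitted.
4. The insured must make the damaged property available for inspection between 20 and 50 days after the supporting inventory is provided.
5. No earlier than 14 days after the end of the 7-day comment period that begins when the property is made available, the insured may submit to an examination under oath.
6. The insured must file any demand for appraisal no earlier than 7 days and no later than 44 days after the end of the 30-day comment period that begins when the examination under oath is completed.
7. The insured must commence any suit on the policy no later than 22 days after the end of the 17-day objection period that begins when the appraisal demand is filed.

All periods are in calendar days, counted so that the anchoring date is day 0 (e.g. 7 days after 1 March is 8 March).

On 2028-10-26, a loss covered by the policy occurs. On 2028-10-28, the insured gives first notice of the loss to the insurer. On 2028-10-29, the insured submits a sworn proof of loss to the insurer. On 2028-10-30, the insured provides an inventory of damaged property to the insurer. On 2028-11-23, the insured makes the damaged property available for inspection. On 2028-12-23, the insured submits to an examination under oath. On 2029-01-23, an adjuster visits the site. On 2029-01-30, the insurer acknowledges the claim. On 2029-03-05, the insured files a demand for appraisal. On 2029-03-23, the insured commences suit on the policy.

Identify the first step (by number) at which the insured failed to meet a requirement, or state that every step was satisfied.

Step 3

Step 1 — counting 14 days from 2028-10-26 (when the loss occurs) gives a deadline of 2028-11-09; done 2028-10-28 — timely.
Step 2 — counting 58 days from 2028-10-26 (when the loss occurs) gives a deadline of 2028-12-23; done 2028-10-29 — timely.
Step 3 — must wait 7 days from 2028-10-29 (when the sworn proof of loss is submitted), so not before 2028-11-05; done 2028-10-30 — 6 days too early.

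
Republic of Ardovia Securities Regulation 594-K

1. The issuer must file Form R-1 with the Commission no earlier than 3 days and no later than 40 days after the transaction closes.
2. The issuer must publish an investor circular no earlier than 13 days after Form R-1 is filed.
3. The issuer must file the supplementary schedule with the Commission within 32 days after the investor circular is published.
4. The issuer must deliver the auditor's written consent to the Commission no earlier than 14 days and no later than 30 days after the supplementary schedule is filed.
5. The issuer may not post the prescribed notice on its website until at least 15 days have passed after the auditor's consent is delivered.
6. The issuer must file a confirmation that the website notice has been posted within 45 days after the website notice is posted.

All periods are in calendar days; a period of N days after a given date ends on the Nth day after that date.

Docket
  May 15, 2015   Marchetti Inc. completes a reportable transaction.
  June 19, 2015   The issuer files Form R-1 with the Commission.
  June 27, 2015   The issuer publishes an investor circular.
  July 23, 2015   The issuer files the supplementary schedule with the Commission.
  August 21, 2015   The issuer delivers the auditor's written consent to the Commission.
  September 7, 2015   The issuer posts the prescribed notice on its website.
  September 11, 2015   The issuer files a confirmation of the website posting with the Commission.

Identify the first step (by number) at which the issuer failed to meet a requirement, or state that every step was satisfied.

Step 2

(1) the permitted window runs from May 15, 2015 + 3 = May 18, 2015 to May 15, 2015 + 40 = June 24, 2015; June 19, 2015 falls inside that range.
(2) permitted from June 19, 2015 + 13 days = July 2, 2015 onward; done June 27, 2015 — 5 days too early.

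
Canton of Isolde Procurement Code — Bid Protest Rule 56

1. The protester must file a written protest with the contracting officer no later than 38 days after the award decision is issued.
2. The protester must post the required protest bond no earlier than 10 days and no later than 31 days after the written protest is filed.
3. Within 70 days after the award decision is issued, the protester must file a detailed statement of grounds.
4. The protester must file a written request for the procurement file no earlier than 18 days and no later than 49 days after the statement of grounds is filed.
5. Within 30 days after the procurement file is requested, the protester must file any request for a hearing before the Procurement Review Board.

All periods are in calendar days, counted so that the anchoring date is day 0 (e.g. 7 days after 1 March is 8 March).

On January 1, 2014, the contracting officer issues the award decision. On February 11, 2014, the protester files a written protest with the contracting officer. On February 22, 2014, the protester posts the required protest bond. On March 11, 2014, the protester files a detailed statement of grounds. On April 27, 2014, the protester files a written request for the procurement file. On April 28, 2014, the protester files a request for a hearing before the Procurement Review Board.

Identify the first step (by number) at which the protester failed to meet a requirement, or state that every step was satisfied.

(1) due by January 1, 2014 + 38 days = February 8, 2014; done February 11, 2014 — 3 days late.
That is the first point of non-compliance.

Step 1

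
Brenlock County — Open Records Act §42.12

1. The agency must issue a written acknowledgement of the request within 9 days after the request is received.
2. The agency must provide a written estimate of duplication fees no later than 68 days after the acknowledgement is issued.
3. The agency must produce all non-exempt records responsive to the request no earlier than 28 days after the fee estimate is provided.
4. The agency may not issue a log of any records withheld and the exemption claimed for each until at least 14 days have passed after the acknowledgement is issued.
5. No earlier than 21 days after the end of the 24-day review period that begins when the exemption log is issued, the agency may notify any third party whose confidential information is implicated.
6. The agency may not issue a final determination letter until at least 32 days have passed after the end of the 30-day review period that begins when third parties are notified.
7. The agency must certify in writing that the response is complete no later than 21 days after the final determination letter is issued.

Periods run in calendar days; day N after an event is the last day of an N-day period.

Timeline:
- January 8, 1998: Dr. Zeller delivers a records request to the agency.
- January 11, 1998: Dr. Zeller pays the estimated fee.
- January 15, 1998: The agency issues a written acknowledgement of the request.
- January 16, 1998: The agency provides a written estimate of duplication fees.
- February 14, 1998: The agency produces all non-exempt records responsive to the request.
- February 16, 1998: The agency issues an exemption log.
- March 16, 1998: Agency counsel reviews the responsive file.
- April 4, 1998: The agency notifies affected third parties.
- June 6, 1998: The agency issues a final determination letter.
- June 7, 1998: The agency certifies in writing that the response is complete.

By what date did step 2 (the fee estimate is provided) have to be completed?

Step 2 runs from January 15, 1998, when the acknowledgement is issued. 68 days after January 15, 1998 is March 24, 1998.

March 24, 1998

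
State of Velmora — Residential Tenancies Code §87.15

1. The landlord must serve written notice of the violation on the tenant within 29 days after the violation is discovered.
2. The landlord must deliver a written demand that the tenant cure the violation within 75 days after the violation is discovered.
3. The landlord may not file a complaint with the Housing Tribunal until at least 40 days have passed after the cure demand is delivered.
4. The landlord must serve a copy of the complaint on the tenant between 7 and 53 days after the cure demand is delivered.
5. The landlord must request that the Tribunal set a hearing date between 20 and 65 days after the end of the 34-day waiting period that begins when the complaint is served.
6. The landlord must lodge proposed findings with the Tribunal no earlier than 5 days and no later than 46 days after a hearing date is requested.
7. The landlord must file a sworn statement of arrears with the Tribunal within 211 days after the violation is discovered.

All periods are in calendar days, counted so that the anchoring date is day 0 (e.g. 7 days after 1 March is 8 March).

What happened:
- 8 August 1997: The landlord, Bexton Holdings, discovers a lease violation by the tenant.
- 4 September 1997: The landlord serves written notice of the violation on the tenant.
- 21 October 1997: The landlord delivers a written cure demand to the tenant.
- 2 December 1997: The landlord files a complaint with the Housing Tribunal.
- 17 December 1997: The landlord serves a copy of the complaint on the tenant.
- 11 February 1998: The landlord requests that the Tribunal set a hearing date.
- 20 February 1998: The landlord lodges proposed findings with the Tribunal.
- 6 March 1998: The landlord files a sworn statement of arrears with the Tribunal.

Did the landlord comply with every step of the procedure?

(1) due by 8 August 1997 + 29 days = 6 September 1997; 4 September 1997 is within that limit.
(2) due by 8 August 1997 + 75 days = 22 October 1997; completed 21 October 1997, before the deadline.
(3) permitted from 21 October 1997 + 40 days = 30 November 1997 onward; done 2 December 1997, after the minimum wait.
(4) the permitted window runs from 21 October 1997 + 7 = 28 October 1997 to 21 October 1997 + 53 = 13 December 1997; 17 December 1997 is 4 days past the end of the window.
That is the first point of non-compliance.

No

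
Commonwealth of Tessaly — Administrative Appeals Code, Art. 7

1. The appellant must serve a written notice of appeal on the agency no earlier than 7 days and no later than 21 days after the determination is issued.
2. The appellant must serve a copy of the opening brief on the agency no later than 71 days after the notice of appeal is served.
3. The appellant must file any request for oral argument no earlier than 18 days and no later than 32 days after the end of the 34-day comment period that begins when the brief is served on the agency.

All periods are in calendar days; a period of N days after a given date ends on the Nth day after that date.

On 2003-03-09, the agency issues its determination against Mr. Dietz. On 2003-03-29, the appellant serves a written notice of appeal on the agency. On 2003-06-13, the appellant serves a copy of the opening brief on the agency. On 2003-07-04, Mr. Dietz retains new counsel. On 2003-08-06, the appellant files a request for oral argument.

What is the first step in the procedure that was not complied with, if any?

(1) the permitted window runs from 2003-03-09 + 7 = 2003-03-16 to 2003-03-09 + 21 = 2003-03-30; done 2003-03-29, which is between those dates.
(2) due by 2003-03-29 + 71 days = 2003-06-08; done 2003-06-13 — 5 days late.

Step 2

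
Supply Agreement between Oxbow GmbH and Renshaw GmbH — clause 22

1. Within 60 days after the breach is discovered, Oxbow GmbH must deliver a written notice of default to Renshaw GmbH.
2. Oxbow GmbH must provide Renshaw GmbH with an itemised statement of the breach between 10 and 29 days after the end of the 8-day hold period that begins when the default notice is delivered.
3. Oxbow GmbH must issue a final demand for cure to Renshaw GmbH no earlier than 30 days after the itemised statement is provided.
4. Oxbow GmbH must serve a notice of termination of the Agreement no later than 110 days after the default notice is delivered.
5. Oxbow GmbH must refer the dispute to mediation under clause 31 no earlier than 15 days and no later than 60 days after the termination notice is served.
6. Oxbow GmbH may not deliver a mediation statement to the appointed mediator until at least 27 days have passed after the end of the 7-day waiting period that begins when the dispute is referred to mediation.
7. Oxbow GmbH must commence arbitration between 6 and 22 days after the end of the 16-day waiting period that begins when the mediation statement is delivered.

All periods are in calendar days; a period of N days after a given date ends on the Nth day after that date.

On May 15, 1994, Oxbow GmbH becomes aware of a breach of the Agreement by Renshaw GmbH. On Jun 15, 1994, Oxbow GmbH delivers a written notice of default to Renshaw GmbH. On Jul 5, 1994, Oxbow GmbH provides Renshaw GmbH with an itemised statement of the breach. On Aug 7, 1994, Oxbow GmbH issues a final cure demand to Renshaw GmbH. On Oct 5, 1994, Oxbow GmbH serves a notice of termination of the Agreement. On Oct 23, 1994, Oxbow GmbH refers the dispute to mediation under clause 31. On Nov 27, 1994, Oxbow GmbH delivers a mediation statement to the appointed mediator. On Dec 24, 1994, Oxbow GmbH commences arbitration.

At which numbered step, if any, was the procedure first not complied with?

Step 1 — counting 60 days from May 15, 1994 (when the breach is discovered) gives a deadline of Jul 14, 1994; completed Jun 15, 1994, before the deadline.
Step 2 — 10 and 29 days from Jun 23, 1994 (end of the 8-day hold period, which began when the default notice is delivered on Jun 15, 1994) are Jul 3, 1994 and Jul 22, 1994 respectively; done Jul 5, 1994, which is between those dates.
Step 3 — must wait 30 days from Jul 5, 1994 (when the itemised statement is provided), so not before Aug 4, 1994; done Aug 7, 1994, after the minimum wait.
Step 4 — counting 110 days from Jun 15, 1994 (when the default notice is delivered) gives a deadline of Oct 3, 1994; not done until Oct 5, 1994, 2 days after the deadline.

Step 4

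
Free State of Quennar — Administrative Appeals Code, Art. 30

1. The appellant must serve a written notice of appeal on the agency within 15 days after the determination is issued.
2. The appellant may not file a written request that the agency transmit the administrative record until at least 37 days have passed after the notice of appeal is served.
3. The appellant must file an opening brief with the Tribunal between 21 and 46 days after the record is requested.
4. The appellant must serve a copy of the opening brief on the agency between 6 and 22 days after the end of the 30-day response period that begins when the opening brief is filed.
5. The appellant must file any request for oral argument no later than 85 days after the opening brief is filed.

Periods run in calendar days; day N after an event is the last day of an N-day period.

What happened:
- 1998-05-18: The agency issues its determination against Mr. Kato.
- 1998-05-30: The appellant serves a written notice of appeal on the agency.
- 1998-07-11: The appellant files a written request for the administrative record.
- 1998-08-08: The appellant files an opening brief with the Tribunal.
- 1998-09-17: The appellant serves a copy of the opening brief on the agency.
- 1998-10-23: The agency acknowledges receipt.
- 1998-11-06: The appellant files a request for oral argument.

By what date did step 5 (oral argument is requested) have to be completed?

1998-11-01

Step 5 runs from 1998-08-08, when the opening brief is filed. 85 days after 1998-08-08 is 1998-11-01.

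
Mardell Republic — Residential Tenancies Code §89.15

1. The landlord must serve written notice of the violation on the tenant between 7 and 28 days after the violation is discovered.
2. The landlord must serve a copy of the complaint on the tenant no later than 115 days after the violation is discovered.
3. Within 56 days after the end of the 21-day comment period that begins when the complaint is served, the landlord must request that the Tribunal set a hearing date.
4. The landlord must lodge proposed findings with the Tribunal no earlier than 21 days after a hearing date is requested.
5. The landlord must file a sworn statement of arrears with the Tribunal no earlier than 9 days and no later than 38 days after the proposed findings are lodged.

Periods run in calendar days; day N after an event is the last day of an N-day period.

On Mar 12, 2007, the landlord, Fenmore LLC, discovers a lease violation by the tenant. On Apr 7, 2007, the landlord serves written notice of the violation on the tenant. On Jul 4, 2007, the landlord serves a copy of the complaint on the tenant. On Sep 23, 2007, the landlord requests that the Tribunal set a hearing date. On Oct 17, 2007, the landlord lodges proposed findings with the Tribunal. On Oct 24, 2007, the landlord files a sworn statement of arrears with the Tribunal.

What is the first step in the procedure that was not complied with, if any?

Step 3

(1) the permitted window runs from Mar 12, 2007 + 7 = Mar 19, 2007 to Mar 12, 2007 + 28 = Apr 9, 2007; done Apr 7, 2007, which is between those dates.
(2) due by Mar 12, 2007 + 115 days = Jul 5, 2007; done Jul 4, 2007 — timely.
(3) due by Jul 25, 2007 + 56 days = Sep 19, 2007; not done until Sep 23, 2007, 4 days after the deadline.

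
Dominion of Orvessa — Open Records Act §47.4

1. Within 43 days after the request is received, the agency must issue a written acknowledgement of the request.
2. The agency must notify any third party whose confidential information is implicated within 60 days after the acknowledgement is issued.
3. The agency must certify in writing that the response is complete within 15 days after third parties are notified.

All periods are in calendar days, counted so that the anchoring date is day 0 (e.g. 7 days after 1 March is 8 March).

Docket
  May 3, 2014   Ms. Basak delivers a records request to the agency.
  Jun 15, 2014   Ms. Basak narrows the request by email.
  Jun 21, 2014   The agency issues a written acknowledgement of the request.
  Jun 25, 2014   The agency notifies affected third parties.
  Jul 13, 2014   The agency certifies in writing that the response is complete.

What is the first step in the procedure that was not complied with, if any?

Step 1

Step 1 — counting 43 days from May 3, 2014 (when the request is received) gives a deadline of Jun 15, 2014; done Jun 21, 2014 — 6 days late.
The procedure was therefore not followed at step 1.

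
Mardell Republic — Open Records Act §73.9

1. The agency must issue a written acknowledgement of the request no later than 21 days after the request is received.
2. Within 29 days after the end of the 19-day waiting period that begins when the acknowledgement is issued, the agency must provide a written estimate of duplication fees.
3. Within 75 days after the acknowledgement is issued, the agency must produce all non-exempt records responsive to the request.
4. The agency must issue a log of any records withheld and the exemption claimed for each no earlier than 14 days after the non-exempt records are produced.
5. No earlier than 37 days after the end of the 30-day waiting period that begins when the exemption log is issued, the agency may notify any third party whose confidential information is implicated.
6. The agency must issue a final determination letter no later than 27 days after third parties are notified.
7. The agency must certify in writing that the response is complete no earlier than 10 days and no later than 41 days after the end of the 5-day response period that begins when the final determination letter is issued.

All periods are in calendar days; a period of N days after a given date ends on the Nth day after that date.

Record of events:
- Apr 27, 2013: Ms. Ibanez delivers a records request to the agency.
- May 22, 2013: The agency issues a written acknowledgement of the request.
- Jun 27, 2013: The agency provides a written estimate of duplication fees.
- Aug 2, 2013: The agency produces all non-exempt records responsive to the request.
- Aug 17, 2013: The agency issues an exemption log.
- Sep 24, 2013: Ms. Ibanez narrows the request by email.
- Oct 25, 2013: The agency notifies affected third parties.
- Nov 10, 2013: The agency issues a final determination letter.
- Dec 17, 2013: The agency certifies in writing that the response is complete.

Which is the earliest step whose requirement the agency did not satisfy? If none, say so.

Step 1 — counting 21 days from Apr 27, 2013 (when the request is received) gives a deadline of May 18, 2013; done May 22, 2013 — 4 days late.
The analysis stops there.

Step 1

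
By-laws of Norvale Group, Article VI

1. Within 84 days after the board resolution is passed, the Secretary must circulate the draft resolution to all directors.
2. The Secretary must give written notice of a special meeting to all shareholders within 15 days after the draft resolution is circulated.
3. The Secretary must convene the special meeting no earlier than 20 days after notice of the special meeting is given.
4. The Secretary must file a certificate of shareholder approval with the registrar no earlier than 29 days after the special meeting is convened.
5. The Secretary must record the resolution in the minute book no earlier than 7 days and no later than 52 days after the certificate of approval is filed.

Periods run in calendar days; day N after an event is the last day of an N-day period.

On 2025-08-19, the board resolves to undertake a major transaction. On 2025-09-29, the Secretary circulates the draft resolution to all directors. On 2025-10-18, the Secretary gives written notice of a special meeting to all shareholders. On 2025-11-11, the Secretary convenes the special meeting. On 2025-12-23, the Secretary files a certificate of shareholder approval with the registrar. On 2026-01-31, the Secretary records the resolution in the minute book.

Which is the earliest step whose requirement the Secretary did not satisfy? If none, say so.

Step 2

Step 1: 84 days after 2025-08-19 (when the board resolution is passed) is 2025-11-11; completed 2025-09-29, before the deadline.
Step 2: 15 days after 2025-09-29 (when the draft resolution is circulated) is 2025-10-14; done 2025-10-18 — 4 days late.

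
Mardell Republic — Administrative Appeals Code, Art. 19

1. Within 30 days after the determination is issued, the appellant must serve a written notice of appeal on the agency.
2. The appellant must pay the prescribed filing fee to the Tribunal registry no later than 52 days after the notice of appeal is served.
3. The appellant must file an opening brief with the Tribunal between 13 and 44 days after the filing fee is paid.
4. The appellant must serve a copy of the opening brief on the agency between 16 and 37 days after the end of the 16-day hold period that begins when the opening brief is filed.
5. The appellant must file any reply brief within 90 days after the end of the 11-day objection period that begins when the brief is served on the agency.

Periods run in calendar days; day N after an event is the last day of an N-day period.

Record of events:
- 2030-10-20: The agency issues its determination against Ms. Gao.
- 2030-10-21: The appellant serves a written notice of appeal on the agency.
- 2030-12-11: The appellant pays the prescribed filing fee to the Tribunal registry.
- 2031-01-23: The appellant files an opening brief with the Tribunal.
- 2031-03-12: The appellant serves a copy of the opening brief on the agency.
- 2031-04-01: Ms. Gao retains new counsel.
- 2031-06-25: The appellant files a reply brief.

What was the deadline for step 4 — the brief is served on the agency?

2031-03-17

The opening brief is filed on 2031-01-23; the 16-day hold period therefore ends 2031-02-08, and step 4 runs from that date. The window is 16–37 days after 2031-02-08; it closes on 2031-03-17.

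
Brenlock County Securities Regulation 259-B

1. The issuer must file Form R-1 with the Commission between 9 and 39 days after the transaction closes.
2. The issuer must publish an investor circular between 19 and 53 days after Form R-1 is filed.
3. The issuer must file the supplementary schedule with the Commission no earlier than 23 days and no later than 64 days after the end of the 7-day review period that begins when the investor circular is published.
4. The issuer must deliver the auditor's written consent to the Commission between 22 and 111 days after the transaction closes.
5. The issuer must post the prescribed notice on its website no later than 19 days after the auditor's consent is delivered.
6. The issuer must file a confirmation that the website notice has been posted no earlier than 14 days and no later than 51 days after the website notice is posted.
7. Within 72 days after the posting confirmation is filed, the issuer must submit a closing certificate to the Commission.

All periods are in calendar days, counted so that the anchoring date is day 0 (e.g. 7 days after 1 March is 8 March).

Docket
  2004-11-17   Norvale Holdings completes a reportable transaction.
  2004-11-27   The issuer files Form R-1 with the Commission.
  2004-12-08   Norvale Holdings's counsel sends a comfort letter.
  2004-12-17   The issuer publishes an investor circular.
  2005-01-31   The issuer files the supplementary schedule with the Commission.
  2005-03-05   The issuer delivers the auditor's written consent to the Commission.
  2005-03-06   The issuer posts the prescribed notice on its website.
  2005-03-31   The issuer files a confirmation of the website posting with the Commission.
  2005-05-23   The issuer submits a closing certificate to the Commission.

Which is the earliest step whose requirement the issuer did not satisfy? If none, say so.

Step 1 — 9 and 39 days from 2004-11-17 (when the transaction closes) are 2004-11-26 and 2004-12-26 respectively; done 2004-11-27 — within the window.
Step 2 — 19 and 53 days from 2004-11-27 (when Form R-1 is filed) are 2004-12-16 and 2005-01-19 respectively; done 2004-12-17 — within the window.
Step 3 — 23 and 64 days from 2004-12-24 (end of the 7-day review period, which began when the investor circular is published on 2004-12-17) are 2005-01-16 and 2005-02-26 respectively; 2005-01-31 falls inside that range.
Step 4 — 22 and 111 days from 2004-11-17 (when the transaction closes) are 2004-12-09 and 2005-03-08 respectively; done 2005-03-05 — within the window.
Step 5 — counting 19 days from 2005-03-05 (when the auditor's consent is delivered) gives a deadline of 2005-03-24; 2005-03-06 is within that limit.
Step 6 — 14 and 51 days from 2005-03-06 (when the website notice is posted) are 2005-03-20 and 2005-04-26 respectively; done 2005-03-31, which is between those dates.
Step 7 — counting 72 days from 2005-03-31 (when the posting confirmation is filed) gives a deadline of 2005-06-11; 2005-05-23 is within that limit.

None — every step was satisfied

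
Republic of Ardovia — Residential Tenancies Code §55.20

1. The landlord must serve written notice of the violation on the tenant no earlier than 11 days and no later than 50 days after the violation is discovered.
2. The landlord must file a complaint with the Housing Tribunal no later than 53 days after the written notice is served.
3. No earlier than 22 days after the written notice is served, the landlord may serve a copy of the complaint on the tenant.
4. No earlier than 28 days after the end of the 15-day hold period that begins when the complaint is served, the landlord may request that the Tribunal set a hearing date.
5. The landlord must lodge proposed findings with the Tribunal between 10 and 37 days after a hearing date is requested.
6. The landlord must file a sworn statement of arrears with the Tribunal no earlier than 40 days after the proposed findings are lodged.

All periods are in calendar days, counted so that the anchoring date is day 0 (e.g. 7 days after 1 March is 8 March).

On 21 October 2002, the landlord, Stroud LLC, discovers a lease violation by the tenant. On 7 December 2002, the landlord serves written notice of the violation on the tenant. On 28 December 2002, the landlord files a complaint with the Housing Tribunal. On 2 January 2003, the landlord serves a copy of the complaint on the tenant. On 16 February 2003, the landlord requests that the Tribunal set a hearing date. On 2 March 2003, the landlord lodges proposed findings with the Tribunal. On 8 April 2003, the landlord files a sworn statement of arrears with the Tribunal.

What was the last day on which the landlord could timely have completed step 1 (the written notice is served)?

10 December 2002

Step 1 runs from 21 October 2002, when the violation is discovered. The window is 11–50 days after 21 October 2002; it closes on 10 December 2002.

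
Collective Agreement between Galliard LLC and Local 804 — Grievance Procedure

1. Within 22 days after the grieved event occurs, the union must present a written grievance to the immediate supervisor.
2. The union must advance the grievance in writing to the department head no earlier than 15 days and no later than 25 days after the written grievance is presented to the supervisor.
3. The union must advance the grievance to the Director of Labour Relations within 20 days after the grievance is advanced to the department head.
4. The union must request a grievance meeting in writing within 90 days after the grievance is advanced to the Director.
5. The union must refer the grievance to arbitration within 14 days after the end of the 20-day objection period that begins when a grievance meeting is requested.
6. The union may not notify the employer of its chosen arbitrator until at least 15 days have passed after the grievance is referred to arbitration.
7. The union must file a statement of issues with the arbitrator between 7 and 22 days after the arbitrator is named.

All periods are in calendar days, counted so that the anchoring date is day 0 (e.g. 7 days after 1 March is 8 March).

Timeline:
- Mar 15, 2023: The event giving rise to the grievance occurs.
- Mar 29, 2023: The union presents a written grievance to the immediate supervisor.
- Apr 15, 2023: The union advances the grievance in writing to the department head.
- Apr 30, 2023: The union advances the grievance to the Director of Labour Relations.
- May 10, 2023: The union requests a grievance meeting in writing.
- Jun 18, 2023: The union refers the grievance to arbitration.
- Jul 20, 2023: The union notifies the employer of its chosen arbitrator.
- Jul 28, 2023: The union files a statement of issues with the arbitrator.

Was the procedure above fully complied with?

Step 1 — counting 22 days from Mar 15, 2023 (when the grieved event occurs) gives a deadline of Apr 6, 2023; done Mar 29, 2023 — timely.
Step 2 — 15 and 25 days from Mar 29, 2023 (when the written grievance is presented to the supervisor) are Apr 13, 2023 and Apr 23, 2023 respectively; done Apr 15, 2023, which is between those dates.
Step 3 — counting 20 days from Apr 15, 2023 (when the grievance is advanced to the department head) gives a deadline of May 5, 2023; Apr 30, 2023 is within that limit.
Step 4 — counting 90 days from Apr 30, 2023 (when the grievance is advanced to the Director) gives a deadline of Jul 29, 2023; May 10, 2023 is within that limit.
Step 5 — counting 14 days from May 30, 2023 (end of the 20-day objection period, which began when a grievance meeting is requested on May 10, 2023) gives a deadline of Jun 13, 2023; not done until Jun 18, 2023, 5 days after the deadline.
The procedure was therefore not followed at step 5.

No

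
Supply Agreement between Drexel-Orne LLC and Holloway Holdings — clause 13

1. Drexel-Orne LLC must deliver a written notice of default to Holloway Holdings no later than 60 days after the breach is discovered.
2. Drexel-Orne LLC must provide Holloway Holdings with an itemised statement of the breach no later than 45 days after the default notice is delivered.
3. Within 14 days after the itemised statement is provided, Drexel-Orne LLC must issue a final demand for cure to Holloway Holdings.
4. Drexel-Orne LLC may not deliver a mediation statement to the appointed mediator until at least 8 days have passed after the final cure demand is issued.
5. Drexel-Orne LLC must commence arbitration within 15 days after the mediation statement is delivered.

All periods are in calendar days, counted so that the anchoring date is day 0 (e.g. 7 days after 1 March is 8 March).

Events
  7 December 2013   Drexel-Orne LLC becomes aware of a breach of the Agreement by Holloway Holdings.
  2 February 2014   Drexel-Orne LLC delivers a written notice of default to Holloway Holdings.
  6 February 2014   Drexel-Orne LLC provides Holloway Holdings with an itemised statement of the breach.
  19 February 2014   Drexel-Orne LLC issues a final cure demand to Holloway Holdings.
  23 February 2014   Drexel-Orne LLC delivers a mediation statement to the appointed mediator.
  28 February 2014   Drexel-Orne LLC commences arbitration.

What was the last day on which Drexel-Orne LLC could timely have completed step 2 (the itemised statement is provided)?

19 March 2014

Step 2 runs from 2 February 2014, when the default notice is delivered. 45 days after 2 February 2014 is 19 March 2014.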